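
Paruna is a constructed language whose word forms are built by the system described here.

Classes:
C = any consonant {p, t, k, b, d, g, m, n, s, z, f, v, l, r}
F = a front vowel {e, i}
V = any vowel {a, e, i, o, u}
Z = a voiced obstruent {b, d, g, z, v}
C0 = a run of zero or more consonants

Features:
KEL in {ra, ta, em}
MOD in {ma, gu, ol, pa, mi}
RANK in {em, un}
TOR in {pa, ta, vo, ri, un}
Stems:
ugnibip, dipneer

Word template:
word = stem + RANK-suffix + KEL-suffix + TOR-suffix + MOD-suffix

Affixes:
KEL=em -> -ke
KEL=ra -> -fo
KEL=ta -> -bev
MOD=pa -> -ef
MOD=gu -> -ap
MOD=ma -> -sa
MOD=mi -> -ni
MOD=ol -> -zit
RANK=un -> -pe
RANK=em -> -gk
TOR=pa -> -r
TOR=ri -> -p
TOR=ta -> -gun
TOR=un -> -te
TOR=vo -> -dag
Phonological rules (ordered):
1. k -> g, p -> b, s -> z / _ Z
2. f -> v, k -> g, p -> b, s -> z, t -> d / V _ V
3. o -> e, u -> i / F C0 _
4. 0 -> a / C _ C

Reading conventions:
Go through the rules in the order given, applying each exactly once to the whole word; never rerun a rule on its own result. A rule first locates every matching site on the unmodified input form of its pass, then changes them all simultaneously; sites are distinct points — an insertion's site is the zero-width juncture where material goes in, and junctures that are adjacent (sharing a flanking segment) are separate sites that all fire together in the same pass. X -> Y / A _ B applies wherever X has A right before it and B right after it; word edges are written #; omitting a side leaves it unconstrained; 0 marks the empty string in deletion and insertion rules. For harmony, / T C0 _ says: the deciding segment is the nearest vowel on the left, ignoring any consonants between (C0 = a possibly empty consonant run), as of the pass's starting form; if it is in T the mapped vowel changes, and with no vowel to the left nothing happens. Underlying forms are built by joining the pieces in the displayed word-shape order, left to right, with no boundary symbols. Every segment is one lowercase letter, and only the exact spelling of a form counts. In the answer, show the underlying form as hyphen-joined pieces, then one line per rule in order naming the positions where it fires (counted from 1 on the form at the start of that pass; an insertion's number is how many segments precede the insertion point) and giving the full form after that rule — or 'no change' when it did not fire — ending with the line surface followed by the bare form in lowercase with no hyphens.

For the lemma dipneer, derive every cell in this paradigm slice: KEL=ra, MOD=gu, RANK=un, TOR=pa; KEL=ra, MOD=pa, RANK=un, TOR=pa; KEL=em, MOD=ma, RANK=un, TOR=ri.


cell KEL=ra, MOD=gu, RANK=un, TOR=pa:
underlying: dipneer-pe-fo-r-ap
1. k -> g, p -> b, s -> z / _ Z: no change
2. f -> v, k -> g, p -> b, s -> z, t -> d / V _ V: fires at position(s) 10: dipneerpevorap
3. o -> e, u -> i / F C0 _: fires at position(s) 11: dipneerpeverap
4. 0 -> a / C _ C: inserts after position(s) 3, 7: dipaneerapeverap
surface: dipaneerapeverap

cell KEL=ra, MOD=pa, RANK=un, TOR=pa:
underlying: dipneer-pe-fo-r-ef
1. k -> g, p -> b, s -> z / _ Z: no change
2. f -> v, k -> g, p -> b, s -> z, t -> d / V _ V: fires at position(s) 10: dipneerpevoref
3. o -> e, u -> i / F C0 _: fires at position(s) 11: dipneerpeveref
4. 0 -> a / C _ C: inserts after position(s) 3, 7: dipaneerapeveref
surface: dipaneerapeveref

cell KEL=em, MOD=ma, RANK=un, TOR=ri:
underlying: dipneer-pe-ke-p-sa
1. k -> g, p -> b, s -> z / _ Z: no change
2. f -> v, k -> g, p -> b, s -> z, t -> d / V _ V: fires at position(s) 10: dipneerpegepsa
3. o -> e, u -> i / F C0 _: no change
4. 0 -> a / C _ C: inserts after position(s) 3, 7, 12: dipaneerapegepasa
surface: dipaneerapegepasa


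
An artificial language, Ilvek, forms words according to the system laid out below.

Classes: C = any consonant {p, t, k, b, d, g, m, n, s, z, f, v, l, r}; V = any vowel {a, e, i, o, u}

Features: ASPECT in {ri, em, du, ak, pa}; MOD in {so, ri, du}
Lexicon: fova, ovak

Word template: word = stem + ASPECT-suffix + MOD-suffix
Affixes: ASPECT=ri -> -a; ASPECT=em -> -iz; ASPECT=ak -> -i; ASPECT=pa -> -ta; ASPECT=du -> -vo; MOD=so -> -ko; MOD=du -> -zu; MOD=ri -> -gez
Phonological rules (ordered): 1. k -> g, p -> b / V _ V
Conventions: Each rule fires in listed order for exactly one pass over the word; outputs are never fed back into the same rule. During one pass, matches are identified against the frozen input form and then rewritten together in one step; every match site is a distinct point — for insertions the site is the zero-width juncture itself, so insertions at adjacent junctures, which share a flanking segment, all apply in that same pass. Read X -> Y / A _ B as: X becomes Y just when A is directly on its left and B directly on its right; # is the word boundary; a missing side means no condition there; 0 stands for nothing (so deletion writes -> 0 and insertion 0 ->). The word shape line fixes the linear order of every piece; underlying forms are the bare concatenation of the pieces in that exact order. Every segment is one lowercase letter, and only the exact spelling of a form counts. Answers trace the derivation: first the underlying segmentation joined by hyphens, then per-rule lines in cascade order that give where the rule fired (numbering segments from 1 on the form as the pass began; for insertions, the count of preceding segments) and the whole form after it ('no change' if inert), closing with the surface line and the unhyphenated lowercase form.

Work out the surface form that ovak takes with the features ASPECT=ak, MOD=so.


underlying: ovak-i-ko
1. k -> g, p -> b / V _ V: fires at position(s) 4, 6: ovagigo
surface: ovagigo


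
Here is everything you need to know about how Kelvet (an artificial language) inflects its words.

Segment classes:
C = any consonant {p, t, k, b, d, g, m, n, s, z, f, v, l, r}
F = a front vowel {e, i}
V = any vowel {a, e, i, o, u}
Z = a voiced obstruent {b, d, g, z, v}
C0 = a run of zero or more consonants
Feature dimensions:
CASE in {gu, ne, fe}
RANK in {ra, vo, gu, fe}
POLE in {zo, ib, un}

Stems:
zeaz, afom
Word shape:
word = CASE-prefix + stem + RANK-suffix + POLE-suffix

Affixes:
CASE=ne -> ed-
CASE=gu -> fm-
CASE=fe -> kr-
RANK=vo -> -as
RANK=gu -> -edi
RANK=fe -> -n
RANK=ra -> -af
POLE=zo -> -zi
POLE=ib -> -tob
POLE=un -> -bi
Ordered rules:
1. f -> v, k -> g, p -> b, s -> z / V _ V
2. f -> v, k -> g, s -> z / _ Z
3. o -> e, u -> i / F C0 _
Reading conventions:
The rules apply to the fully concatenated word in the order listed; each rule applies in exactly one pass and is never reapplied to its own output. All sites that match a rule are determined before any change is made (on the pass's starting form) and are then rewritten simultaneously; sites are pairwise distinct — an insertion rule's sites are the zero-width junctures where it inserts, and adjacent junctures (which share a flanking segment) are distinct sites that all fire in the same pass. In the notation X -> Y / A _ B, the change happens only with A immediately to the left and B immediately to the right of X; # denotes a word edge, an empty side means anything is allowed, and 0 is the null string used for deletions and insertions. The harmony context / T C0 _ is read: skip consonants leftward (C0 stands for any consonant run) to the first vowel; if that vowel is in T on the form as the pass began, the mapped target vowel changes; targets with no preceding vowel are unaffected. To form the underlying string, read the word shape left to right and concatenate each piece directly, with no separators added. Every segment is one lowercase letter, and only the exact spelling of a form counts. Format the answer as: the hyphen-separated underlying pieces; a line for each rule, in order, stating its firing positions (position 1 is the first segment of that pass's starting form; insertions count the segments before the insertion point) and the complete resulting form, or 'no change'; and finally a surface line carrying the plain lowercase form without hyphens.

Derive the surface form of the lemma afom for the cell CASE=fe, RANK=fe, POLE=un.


underlying: kr-afom-n-bi
1. f -> v, k -> g, p -> b, s -> z / V _ V: fires at position(s) 4: kravomnbi
2. f -> v, k -> g, s -> z / _ Z: no change
3. o -> e, u -> i / F C0 _: no change
surface: kravomnbi


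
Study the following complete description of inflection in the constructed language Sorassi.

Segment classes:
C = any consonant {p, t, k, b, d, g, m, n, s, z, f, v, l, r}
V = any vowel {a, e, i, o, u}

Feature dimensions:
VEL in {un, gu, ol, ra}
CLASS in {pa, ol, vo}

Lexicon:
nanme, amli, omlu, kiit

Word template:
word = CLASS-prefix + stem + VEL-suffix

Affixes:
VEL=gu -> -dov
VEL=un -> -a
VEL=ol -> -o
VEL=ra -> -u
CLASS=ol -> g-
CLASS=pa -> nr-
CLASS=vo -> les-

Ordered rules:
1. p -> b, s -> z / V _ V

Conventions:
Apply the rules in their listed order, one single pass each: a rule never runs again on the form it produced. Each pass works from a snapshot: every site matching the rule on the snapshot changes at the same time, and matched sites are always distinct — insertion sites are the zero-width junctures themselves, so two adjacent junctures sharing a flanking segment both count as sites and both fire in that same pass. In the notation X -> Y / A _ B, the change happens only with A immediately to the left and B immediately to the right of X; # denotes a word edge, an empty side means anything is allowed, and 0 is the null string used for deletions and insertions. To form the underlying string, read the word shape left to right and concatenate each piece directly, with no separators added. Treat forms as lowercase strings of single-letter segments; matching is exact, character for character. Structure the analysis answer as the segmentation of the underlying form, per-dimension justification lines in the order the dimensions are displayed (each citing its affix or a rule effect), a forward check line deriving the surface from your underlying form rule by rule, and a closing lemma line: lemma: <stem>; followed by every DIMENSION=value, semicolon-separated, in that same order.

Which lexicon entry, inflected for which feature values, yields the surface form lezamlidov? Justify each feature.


underlying: les-amli-dov
VEL=gu - signalled by the affix -dov
CLASS=vo - signalled by the affix les-
check: lesamlidov -> lezamlidov
lemma: amli; VEL=gu; CLASS=vo


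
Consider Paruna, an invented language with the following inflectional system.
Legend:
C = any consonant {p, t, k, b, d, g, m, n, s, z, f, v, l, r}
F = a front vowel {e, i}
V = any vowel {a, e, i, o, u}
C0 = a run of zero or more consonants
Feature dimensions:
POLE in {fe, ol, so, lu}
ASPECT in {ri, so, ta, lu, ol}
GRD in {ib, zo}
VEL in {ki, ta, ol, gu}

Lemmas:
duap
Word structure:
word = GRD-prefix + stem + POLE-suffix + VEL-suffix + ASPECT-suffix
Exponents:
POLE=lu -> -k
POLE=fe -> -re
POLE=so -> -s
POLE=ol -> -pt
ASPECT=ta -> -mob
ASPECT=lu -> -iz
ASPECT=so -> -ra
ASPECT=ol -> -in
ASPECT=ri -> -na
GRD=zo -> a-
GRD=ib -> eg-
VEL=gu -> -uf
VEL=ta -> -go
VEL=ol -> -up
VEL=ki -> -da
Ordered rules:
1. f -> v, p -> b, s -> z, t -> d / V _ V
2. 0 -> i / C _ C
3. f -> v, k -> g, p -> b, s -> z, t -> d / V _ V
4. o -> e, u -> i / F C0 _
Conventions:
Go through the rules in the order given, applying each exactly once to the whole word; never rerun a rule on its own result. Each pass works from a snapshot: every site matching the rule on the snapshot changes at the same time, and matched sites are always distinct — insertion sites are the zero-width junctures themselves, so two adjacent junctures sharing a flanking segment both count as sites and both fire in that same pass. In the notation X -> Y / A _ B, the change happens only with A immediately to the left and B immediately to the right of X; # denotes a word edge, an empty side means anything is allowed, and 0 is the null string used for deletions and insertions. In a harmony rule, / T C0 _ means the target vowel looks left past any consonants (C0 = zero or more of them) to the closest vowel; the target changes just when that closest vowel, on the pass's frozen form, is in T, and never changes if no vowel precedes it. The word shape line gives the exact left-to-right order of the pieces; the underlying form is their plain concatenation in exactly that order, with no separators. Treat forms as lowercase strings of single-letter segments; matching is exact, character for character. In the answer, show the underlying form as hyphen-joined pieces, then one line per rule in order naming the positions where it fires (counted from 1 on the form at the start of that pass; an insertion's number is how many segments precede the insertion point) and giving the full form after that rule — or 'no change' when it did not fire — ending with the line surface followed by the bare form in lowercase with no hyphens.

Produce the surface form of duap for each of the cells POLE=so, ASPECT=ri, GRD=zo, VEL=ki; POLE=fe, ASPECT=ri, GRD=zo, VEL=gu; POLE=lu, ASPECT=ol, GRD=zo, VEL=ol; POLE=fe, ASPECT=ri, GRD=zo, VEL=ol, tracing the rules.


cell POLE=so, ASPECT=ri, GRD=zo, VEL=ki:
underlying: a-duap-s-da-na
1. f -> v, p -> b, s -> z, t -> d / V _ V: no change
2. 0 -> i / C _ C: inserts after position(s) 5, 6: aduapisidana
3. f -> v, k -> g, p -> b, s -> z, t -> d / V _ V: fires at position(s) 5, 7: aduabizidana
4. o -> e, u -> i / F C0 _: no change
surface: aduabizidana

cell POLE=fe, ASPECT=ri, GRD=zo, VEL=gu:
underlying: a-duap-re-uf-na
1. f -> v, p -> b, s -> z, t -> d / V _ V: no change
2. 0 -> i / C _ C: inserts after position(s) 5, 9: aduapireufina
3. f -> v, k -> g, p -> b, s -> z, t -> d / V _ V: fires at position(s) 5, 10: aduabireuvina
4. o -> e, u -> i / F C0 _: fires at position(s) 9: aduabireivina
surface: aduabireivina

cell POLE=lu, ASPECT=ol, GRD=zo, VEL=ol:
underlying: a-duap-k-up-in
1. f -> v, p -> b, s -> z, t -> d / V _ V: fires at position(s) 8: aduapkubin
2. 0 -> i / C _ C: inserts after position(s) 5: aduapikubin
3. f -> v, k -> g, p -> b, s -> z, t -> d / V _ V: fires at position(s) 5, 7: aduabigubin
4. o -> e, u -> i / F C0 _: fires at position(s) 8: aduabigibin
surface: aduabigibin

cell POLE=fe, ASPECT=ri, GRD=zo, VEL=ol:
underlying: a-duap-re-up-na
1. f -> v, p -> b, s -> z, t -> d / V _ V: no change
2. 0 -> i / C _ C: inserts after position(s) 5, 9: aduapireupina
3. f -> v, k -> g, p -> b, s -> z, t -> d / V _ V: fires at position(s) 5, 10: aduabireubina
4. o -> e, u -> i / F C0 _: fires at position(s) 9: aduabireibina
surface: aduabireibina


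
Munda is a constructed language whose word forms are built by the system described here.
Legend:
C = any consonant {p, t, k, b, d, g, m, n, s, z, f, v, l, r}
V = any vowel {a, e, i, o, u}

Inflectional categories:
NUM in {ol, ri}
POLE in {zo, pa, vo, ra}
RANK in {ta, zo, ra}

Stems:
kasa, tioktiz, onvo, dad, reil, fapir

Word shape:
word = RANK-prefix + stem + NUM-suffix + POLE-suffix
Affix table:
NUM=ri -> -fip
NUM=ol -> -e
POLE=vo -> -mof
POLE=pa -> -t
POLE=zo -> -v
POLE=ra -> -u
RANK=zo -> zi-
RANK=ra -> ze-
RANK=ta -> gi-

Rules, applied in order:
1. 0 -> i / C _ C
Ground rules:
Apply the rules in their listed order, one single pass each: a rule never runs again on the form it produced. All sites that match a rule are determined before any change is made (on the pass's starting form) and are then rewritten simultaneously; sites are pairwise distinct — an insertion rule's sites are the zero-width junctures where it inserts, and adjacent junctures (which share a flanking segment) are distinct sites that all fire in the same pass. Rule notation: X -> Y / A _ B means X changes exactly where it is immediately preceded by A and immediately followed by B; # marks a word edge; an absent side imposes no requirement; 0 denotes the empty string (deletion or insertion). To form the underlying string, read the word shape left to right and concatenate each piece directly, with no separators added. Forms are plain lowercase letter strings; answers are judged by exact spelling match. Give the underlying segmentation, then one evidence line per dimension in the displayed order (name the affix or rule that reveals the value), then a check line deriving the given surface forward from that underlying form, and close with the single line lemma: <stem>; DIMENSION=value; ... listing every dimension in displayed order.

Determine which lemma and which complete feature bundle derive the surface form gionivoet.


underlying: gi-onvo-e-t
NUM=ol - signalled by the affix -e
POLE=pa - signalled by the affix -t
RANK=ta - signalled by the affix gi-
check: gionvoet -> gionivoet
lemma: onvo; NUM=ol; POLE=pa; RANK=ta


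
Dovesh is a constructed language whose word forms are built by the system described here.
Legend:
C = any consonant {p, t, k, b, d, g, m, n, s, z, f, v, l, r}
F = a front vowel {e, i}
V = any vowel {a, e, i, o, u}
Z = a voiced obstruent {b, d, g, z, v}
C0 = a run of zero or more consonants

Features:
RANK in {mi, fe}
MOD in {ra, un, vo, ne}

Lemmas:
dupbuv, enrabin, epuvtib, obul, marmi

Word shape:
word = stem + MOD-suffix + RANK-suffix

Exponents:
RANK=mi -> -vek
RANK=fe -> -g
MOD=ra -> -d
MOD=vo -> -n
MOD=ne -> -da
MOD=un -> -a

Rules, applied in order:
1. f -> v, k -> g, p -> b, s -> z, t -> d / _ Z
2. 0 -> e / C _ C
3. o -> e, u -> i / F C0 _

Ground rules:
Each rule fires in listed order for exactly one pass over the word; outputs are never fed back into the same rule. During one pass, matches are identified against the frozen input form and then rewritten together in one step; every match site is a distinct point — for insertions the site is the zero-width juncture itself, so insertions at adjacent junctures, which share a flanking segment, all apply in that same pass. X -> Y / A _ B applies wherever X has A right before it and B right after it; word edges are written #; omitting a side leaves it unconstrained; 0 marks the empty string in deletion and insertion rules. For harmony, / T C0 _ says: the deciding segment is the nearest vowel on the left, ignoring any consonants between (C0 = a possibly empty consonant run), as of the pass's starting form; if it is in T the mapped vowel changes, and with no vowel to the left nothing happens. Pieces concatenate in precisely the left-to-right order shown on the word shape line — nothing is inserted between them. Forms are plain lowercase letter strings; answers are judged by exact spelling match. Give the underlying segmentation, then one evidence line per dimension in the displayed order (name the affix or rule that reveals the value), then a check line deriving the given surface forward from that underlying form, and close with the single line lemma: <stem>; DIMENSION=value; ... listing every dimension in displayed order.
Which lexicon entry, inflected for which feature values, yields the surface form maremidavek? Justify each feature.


underlying: marmi-da-vek
RANK=mi - signalled by the affix -vek
MOD=ne - signalled by the affix -da
check: marmidavek -> marmidavek -> maremidavek -> maremidavek
lemma: marmi; RANK=mi; MOD=ne


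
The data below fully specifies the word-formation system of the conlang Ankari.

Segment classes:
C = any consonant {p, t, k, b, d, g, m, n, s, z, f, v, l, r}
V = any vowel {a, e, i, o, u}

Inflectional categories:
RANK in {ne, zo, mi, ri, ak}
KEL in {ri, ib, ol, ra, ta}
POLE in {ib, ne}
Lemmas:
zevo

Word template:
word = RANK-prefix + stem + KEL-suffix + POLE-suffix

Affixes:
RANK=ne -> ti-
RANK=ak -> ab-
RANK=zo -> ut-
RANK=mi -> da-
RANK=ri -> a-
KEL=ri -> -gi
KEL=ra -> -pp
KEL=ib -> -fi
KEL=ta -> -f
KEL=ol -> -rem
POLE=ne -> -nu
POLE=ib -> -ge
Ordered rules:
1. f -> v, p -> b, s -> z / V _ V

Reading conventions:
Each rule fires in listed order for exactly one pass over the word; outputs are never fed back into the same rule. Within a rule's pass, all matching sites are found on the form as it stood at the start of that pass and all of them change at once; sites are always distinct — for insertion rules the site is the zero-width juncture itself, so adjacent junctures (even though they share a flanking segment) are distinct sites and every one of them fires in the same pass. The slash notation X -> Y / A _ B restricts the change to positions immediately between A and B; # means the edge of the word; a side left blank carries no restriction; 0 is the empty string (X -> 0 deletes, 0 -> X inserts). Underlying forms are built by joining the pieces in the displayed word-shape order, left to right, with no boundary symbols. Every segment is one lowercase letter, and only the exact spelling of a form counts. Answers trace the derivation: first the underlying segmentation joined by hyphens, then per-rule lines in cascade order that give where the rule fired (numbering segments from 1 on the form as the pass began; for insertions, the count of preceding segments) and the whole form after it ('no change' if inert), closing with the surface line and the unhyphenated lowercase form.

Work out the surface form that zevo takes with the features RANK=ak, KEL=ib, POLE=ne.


underlying: ab-zevo-fi-nu
1. f -> v, p -> b, s -> z / V _ V: fires at position(s) 7: abzevovinu
surface: abzevovinu


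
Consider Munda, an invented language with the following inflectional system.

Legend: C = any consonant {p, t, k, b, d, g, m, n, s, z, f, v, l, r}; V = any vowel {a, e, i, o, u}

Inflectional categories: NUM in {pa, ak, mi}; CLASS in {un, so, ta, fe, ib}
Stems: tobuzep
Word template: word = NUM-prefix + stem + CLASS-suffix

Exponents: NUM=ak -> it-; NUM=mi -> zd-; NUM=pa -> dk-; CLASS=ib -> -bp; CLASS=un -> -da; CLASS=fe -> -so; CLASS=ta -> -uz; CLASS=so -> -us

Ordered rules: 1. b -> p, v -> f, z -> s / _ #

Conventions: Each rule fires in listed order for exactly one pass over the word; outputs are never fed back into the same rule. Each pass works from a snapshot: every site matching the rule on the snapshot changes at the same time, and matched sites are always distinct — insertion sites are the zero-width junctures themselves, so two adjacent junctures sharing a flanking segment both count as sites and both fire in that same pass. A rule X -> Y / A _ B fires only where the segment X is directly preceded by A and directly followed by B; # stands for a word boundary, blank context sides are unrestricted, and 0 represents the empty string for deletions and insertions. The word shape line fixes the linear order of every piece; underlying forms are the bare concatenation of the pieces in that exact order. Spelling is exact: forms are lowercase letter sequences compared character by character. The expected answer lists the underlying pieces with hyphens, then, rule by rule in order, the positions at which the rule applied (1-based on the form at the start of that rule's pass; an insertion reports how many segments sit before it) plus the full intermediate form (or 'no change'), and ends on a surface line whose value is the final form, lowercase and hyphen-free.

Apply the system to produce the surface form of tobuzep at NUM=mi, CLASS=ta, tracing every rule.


underlying: zd-tobuzep-uz
1. b -> p, v -> f, z -> s / _ #: fires at position(s) 11: zdtobuzepus
surface: zdtobuzepus


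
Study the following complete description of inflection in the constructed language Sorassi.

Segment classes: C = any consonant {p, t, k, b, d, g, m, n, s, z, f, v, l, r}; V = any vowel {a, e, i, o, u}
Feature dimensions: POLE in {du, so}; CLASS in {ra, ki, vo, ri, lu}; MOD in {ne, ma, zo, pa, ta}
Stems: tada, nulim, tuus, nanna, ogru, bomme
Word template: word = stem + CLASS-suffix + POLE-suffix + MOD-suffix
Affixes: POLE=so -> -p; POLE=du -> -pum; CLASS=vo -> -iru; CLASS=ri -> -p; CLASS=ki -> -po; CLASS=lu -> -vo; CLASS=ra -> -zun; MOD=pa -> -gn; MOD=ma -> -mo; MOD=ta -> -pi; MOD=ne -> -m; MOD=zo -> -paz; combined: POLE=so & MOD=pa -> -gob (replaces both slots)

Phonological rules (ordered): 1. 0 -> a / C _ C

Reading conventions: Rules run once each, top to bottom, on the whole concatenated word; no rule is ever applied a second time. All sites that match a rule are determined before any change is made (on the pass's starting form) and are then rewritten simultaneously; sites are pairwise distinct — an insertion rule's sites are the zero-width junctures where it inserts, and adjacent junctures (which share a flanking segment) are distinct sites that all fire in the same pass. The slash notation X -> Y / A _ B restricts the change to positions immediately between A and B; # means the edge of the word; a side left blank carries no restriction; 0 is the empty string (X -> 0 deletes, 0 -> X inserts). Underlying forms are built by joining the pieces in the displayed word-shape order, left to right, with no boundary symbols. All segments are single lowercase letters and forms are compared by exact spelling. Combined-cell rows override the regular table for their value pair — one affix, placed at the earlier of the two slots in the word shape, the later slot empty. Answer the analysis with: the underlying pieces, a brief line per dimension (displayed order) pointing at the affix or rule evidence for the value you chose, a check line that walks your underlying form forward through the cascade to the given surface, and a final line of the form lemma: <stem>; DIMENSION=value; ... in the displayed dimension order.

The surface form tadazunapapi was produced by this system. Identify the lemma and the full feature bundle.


underlying: tada-zun-p-pi
POLE=so - signalled by the affix -p
CLASS=ra - signalled by the affix -zun
MOD=ta - signalled by the affix -pi
check: tadazunppi -> tadazunapapi
lemma: tada; POLE=so; CLASS=ra; MOD=ta


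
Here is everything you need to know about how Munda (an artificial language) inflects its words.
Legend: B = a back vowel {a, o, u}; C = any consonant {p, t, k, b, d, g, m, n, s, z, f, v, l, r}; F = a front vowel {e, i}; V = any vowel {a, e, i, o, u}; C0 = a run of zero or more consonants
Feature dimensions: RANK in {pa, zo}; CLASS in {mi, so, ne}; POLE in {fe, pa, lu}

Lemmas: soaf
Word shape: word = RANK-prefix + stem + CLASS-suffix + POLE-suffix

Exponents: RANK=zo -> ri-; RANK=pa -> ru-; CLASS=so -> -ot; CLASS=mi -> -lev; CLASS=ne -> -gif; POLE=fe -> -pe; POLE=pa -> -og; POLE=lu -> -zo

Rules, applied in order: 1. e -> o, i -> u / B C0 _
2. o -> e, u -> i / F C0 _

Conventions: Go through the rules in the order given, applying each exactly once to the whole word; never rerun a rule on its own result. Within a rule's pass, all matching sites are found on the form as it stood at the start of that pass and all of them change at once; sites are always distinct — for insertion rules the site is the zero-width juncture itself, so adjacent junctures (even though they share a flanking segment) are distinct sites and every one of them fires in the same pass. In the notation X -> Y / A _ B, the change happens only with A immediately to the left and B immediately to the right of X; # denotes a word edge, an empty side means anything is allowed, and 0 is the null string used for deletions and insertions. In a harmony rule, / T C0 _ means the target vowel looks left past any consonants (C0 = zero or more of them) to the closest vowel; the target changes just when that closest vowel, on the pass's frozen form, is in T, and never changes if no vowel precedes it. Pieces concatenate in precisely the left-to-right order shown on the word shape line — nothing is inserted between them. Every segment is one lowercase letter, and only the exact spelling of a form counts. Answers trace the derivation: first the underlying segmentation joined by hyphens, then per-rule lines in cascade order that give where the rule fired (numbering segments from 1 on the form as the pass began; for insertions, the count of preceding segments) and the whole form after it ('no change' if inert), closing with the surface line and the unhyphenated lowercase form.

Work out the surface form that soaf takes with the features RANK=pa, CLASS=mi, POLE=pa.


underlying: ru-soaf-lev-og
1. e -> o, i -> u / B C0 _: fires at position(s) 8: rusoaflovog
2. o -> e, u -> i / F C0 _: no change
surface: rusoaflovog


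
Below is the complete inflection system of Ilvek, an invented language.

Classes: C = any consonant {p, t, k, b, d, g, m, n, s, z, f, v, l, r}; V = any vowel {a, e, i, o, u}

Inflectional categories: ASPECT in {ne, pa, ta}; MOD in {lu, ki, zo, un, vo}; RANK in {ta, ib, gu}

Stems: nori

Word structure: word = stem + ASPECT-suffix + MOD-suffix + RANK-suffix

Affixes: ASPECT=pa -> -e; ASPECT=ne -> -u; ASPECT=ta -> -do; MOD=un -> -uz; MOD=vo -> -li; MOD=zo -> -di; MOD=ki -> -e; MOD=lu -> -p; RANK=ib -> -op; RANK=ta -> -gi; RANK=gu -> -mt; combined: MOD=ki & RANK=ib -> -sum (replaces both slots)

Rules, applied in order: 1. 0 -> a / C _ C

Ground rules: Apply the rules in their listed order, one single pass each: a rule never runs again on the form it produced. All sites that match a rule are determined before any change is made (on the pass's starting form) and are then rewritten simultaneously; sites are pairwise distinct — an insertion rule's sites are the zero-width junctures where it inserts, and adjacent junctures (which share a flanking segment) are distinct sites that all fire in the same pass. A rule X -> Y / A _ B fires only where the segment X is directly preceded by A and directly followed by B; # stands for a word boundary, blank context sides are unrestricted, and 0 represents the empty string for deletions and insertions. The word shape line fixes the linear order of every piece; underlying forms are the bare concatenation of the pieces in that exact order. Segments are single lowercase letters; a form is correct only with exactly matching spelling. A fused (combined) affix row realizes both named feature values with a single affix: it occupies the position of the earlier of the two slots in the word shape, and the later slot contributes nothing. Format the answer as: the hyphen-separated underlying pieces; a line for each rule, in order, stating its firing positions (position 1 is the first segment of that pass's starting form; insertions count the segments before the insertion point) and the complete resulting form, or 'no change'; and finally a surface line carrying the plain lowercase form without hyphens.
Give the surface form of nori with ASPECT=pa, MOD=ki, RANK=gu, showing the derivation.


underlying: nori-e-e-mt
1. 0 -> a / C _ C: inserts after position(s) 7: norieemat
surface: norieemat


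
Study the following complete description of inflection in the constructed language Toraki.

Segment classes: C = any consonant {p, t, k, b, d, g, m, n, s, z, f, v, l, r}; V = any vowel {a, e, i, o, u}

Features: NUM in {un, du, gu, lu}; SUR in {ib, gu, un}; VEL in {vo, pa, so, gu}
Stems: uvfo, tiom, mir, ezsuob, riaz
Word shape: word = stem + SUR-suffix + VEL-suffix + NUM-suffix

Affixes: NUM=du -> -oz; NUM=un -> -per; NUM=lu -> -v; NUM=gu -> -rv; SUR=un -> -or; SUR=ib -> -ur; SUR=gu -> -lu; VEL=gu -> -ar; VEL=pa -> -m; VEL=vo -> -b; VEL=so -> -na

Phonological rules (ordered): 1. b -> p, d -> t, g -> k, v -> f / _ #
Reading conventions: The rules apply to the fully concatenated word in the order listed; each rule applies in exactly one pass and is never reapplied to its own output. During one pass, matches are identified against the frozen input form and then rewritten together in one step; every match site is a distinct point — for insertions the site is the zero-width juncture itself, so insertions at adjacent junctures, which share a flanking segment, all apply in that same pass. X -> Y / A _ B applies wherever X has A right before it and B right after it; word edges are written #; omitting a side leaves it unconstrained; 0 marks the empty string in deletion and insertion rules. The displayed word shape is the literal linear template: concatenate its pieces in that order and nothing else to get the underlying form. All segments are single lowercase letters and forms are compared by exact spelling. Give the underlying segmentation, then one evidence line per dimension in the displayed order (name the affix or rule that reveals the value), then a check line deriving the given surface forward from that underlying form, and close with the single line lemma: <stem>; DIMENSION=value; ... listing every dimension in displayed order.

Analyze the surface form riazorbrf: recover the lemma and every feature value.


underlying: riaz-or-b-rv
NUM=gu - signalled by the affix -rv
SUR=un - signalled by the affix -or
VEL=vo - signalled by the affix -b
check: riazorbrv -> riazorbrf
lemma: riaz; NUM=gu; SUR=un; VEL=vo


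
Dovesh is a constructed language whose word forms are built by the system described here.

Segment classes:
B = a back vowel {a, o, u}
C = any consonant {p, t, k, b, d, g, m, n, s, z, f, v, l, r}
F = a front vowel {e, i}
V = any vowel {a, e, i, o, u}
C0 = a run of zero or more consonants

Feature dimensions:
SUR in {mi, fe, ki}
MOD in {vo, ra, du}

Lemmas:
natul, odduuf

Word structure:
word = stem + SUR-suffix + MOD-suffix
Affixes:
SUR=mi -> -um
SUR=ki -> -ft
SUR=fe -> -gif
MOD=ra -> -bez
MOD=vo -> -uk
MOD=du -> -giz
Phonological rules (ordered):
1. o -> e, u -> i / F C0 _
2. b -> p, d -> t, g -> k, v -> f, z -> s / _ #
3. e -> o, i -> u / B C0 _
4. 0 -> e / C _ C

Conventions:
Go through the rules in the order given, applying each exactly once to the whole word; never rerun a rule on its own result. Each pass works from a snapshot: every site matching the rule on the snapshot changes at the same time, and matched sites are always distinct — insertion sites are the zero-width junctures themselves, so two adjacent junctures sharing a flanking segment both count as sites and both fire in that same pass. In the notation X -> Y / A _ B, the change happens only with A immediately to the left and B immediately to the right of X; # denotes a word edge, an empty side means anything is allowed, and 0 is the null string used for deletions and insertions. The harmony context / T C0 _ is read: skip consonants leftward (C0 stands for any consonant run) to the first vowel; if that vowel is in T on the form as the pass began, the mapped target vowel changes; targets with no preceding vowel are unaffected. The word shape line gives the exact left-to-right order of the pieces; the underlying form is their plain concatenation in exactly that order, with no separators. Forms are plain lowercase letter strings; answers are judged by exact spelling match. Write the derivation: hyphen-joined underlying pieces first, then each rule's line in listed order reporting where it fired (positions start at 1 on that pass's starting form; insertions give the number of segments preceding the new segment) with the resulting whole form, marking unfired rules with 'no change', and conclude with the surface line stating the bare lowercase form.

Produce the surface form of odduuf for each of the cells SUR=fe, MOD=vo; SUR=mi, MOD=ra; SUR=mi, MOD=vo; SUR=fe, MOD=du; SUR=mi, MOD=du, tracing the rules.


cell SUR=fe, MOD=vo:
underlying: odduuf-gif-uk
1. o -> e, u -> i / F C0 _: fires at position(s) 10: odduufgifik
2. b -> p, d -> t, g -> k, v -> f, z -> s / _ #: no change
3. e -> o, i -> u / B C0 _: fires at position(s) 8: odduufgufik
4. 0 -> e / C _ C: inserts after position(s) 2, 6: odeduufegufik
surface: odeduufegufik

cell SUR=mi, MOD=ra:
underlying: odduuf-um-bez
1. o -> e, u -> i / F C0 _: no change
2. b -> p, d -> t, g -> k, v -> f, z -> s / _ #: fires at position(s) 11: odduufumbes
3. e -> o, i -> u / B C0 _: fires at position(s) 10: odduufumbos
4. 0 -> e / C _ C: inserts after position(s) 2, 8: odeduufumebos
surface: odeduufumebos

cell SUR=mi, MOD=vo:
underlying: odduuf-um-uk
1. o -> e, u -> i / F C0 _: no change
2. b -> p, d -> t, g -> k, v -> f, z -> s / _ #: no change
3. e -> o, i -> u / B C0 _: no change
4. 0 -> e / C _ C: inserts after position(s) 2: odeduufumuk
surface: odeduufumuk

cell SUR=fe, MOD=du:
underlying: odduuf-gif-giz
1. o -> e, u -> i / F C0 _: no change
2. b -> p, d -> t, g -> k, v -> f, z -> s / _ #: fires at position(s) 12: odduufgifgis
3. e -> o, i -> u / B C0 _: fires at position(s) 8: odduufgufgis
4. 0 -> e / C _ C: inserts after position(s) 2, 6, 9: odeduufegufegis
surface: odeduufegufegis

cell SUR=mi, MOD=du:
underlying: odduuf-um-giz
1. o -> e, u -> i / F C0 _: no change
2. b -> p, d -> t, g -> k, v -> f, z -> s / _ #: fires at position(s) 11: odduufumgis
3. e -> o, i -> u / B C0 _: fires at position(s) 10: odduufumgus
4. 0 -> e / C _ C: inserts after position(s) 2, 8: odeduufumegus
surface: odeduufumegus


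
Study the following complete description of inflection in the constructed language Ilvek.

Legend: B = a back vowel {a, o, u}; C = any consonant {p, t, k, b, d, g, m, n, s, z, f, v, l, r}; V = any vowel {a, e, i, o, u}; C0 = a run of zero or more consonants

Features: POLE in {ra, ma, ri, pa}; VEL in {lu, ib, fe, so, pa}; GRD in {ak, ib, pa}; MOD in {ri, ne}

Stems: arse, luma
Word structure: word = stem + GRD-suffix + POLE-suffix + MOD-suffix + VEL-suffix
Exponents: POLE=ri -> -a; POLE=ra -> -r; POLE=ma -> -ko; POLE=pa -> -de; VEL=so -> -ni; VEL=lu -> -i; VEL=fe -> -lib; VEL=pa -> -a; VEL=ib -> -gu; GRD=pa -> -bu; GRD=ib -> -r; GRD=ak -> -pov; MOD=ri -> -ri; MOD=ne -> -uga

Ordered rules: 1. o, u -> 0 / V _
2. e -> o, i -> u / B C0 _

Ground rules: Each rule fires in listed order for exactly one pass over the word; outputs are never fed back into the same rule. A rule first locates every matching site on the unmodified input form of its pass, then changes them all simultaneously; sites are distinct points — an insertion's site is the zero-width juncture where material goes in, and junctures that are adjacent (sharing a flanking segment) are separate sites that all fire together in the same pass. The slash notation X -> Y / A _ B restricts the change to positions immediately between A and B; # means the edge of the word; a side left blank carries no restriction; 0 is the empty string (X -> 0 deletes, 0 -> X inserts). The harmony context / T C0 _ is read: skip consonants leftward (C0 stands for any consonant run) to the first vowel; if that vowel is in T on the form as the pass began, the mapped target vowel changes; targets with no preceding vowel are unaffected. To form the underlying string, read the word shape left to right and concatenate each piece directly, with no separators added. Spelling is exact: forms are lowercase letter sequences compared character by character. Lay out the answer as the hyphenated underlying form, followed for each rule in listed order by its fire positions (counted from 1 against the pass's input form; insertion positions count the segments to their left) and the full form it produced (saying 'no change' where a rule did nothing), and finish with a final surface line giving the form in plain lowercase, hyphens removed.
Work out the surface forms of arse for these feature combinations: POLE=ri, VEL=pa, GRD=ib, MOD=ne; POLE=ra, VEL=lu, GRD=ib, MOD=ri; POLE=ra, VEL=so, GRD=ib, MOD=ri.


cell POLE=ri, VEL=pa, GRD=ib, MOD=ne:
underlying: arse-r-a-uga-a
1. o, u -> 0 / V _: fires at position(s) 7: arseragaa
2. e -> o, i -> u / B C0 _: fires at position(s) 4: arsoragaa
surface: arsoragaa

cell POLE=ra, VEL=lu, GRD=ib, MOD=ri:
underlying: arse-r-r-ri-i
1. o, u -> 0 / V _: no change
2. e -> o, i -> u / B C0 _: fires at position(s) 4: arsorrrii
surface: arsorrrii

cell POLE=ra, VEL=so, GRD=ib, MOD=ri:
underlying: arse-r-r-ri-ni
1. o, u -> 0 / V _: no change
2. e -> o, i -> u / B C0 _: fires at position(s) 4: arsorrrini
surface: arsorrrini


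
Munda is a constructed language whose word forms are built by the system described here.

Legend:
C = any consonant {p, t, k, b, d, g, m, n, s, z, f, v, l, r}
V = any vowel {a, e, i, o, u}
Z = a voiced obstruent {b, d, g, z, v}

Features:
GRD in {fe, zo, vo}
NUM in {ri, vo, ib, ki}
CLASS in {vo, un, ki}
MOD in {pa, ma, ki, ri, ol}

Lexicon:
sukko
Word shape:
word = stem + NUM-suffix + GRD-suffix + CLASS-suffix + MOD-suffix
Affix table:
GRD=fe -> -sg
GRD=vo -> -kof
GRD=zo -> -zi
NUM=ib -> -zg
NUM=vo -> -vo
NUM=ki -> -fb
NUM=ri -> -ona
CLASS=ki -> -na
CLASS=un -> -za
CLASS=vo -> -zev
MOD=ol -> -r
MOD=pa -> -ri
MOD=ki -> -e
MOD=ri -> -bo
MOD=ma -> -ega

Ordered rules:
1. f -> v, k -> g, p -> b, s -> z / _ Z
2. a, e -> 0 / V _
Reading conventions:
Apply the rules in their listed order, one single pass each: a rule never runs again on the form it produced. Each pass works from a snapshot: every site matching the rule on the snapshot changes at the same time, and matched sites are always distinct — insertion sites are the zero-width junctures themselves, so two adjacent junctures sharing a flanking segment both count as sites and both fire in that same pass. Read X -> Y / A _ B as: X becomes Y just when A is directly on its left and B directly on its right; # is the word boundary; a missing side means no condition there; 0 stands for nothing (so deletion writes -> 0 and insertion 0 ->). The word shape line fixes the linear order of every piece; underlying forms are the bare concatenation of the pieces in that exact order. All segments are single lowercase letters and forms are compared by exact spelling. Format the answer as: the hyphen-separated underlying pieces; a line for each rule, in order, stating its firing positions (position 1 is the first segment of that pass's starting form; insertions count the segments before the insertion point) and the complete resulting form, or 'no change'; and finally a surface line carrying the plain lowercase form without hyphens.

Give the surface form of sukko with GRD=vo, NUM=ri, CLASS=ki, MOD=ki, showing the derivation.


underlying: sukko-ona-kof-na-e
1. f -> v, k -> g, p -> b, s -> z / _ Z: no change
2. a, e -> 0 / V _: fires at position(s) 14: sukkoonakofna
surface: sukkoonakofna
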